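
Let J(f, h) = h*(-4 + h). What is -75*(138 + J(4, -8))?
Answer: -17550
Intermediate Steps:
-75*(138 + J(4, -8)) = -75*(138 - 8*(-4 - 8)) = -75*(138 - 8*(-12)) = -75*(138 + 96) = -75*234 = -17550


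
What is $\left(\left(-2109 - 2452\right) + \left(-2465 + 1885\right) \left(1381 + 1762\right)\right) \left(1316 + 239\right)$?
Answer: $-2841764055$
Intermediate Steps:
$\left(\left(-2109 - 2452\right) + \left(-2465 + 1885\right) \left(1381 + 1762\right)\right) \left(1316 + 239\right) = \left(-4561 - 1822940\right) 1555 = \left(-1827501\right) 1555 = -2841764055$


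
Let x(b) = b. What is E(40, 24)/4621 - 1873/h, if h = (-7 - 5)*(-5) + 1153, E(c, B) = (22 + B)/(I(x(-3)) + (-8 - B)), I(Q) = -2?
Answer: -147165160/95289641 ≈ -1.5444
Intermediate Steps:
E(c, B) = (22 + B)/(-10 - B) (E(c, B) = (22 + B)/(-2 + (-8 - B)) = (22 + B)/(-10 - B))
h = 1213 (h = -12*(-5) + 1153 = 60 + 1153 = 1213)
E(40, 24)/4621 - 1873/h = ((-22 - 1*24)/(10 + 24))/4621 - 1873/1213 = ((-22 - 24)/34)*(1/4621) - 1873*1/1213 = ((1/34)*(-46))*(1/4621) - 1873/1213 = -23/17*1/4621 - 1873/1213 = -23/78557 - 1873/1213 = -147165160/95289641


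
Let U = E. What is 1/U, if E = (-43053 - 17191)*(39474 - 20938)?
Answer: -1/1116682784 ≈ -8.9551e-10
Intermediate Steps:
E = -1116682784 (E = -60244*18536 = -1116682784)
U = -1116682784
1/U = 1/(-1116682784) = -1/1116682784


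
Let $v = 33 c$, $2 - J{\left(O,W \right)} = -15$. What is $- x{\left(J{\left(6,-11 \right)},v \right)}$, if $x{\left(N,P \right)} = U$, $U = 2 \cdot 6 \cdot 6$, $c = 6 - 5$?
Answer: $-72$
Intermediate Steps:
$J{\left(O,W \right)} = 17$ ($J{\left(O,W \right)} = 2 - -15 = 2 + 15 = 17$)
$c = 1$ ($c = 6 - 5 = 1$)
$v = 33$ ($v = 33 \cdot 1 = 33$)
$U = 72$ ($U = 12 \cdot 6 = 72$)
$x{\left(N,P \right)} = 72$
$- x{\left(J{\left(6,-11 \right)},v \right)} = \left(-1\right) 72 = -72$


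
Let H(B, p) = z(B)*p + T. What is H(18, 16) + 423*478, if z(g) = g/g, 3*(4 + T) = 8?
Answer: 606626/3 ≈ 2.0221e+5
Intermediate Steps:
T = -4/3 (T = -4 + (⅓)*8 = -4 + 8/3 = -4/3 ≈ -1.3333)
z(g) = 1
H(B, p) = -4/3 + p (H(B, p) = 1*p - 4/3 = p - 4/3 = -4/3 + p)
H(18, 16) + 423*478 = (-4/3 + 16) + 423*478 = 44/3 + 202194 = 606626/3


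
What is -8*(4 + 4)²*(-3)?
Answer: 1536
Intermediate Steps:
-8*(4 + 4)²*(-3) = -8*8²*(-3) = -8*64*(-3) = -512*(-3) = 1536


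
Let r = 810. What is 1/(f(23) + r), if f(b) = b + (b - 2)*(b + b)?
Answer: 1/1799 ≈ 0.00055586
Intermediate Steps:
f(b) = b + 2*b*(-2 + b) (f(b) = b + (-2 + b)*(2*b) = b + 2*b*(-2 + b))
1/(f(23) + r) = 1/(23*(-3 + 2*23) + 810) = 1/(23*(-3 + 46) + 810) = 1/(23*43 + 810) = 1/(989 + 810) = 1/1799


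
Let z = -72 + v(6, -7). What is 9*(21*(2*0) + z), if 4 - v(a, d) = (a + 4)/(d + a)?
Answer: -522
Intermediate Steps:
v(a, d) = 4 - (4 + a)/(a + d) (v(a, d) = 4 - (a + 4)/(d + a) = 4 - (4 + a)/(a + d))
z = -58 (z = -72 + (-4 + 3*6 + 4*(-7))/(6 - 7) = -72 + (-4 + 18 - 28)/(-1) = -72 - 1*(-14) = -72 + 14 = -58)
9*(21*(2*0) + z) = 9*(21*(2*0) - 58) = 9*(21*0 - 58) = 9*(0 - 58) = 9*(-58) = -522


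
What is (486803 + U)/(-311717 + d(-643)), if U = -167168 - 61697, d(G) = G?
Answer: -128969/156180 ≈ -0.82577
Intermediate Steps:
U = -228865
(486803 + U)/(-311717 + d(-643)) = (486803 - 228865)/(-311717 - 643) = 257938/(-312360) = 257938*(-1/312360) = -128969/156180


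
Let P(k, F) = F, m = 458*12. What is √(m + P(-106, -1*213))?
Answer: 3*√587 ≈ 72.684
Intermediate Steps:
m = 5496
√(m + P(-106, -1*213)) = √(5496 - 1*213) = √(5496 - 213) = √5283 = 3*√587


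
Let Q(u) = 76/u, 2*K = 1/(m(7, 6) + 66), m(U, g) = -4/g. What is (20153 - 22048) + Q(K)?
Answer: 24107/3 ≈ 8035.7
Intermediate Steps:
K = 3/392 (K = 1/(2*(-4/6 + 66)) = 1/(2*(-4*1/6 + 66)) = 1/(2*(-2/3 + 66)) = 1/(2*(196/3)) = (1/2)*(3/196) = 3/392 ≈ 0.0076531)
(20153 - 22048) + Q(K) = (20153 - 22048) + 76/(3/392) = -1895 + 76*(392/3) = -1895 + 29792/3 = 24107/3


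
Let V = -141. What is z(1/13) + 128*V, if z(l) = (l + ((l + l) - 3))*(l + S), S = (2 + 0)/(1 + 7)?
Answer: -3050265/169 ≈ -18049.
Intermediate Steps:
S = 1/4 (S = 2/8 = 2*(1/8) = 1/4 ≈ 0.25000)
z(l) = (-3 + 3*l)*(1/4 + l) (z(l) = (l + ((l + l) - 3))*(l + 1/4) = (l + (2*l - 3))*(1/4 + l) = (l + (-3 + 2*l))*(1/4 + l) = (-3 + 3*l)*(1/4 + l))
z(1/13) + 128*V = (-3/4 + 3*(1/13)**2 - 9/4/13) + 128*(-141) = (-3/4 + 3*(1/13)**2 - 9/4*1/13) - 18048 = (-3/4 + 3*(1/169) - 9/52) - 18048 = (-3/4 + 3/169 - 9/52) - 18048 = -153/169 - 18048 = -3050265/169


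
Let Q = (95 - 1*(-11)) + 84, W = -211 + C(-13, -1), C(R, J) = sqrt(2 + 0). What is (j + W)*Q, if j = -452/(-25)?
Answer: -183274/5 + 190*sqrt(2) ≈ -36386.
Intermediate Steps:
C(R, J) = sqrt(2)
W = -211 + sqrt(2) ≈ -209.59
j = 452/25 (j = -452*(-1/25) = 452/25 ≈ 18.080)
Q = 190 (Q = (95 + 11) + 84 = 106 + 84 = 190)
(j + W)*Q = (452/25 + (-211 + sqrt(2)))*190 = (-4823/25 + sqrt(2))*190 = -183274/5 + 190*sqrt(2)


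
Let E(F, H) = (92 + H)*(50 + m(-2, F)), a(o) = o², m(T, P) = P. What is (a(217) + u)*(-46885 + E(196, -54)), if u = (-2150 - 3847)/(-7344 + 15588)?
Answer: -4857234234701/2748 ≈ -1.7676e+9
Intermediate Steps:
E(F, H) = (50 + F)*(92 + H) (E(F, H) = (92 + H)*(50 + F) = (50 + F)*(92 + H))
u = -1999/2748 (u = -5997/8244 = -5997*1/8244 = -1999/2748 ≈ -0.72744)
(a(217) + u)*(-46885 + E(196, -54)) = (217² - 1999/2748)*(-46885 + (4600 + 50*(-54) + 92*196 + 196*(-54))) = (47089 - 1999/2748)*(-46885 + (4600 - 2700 + 18032 - 10584)) = 129398573*(-46885 + 9348)/2748 = (129398573/2748)*(-37537) = -4857234234701/2748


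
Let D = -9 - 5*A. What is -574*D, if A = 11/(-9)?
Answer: 14924/9 ≈ 1658.2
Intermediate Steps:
A = -11/9 (A = 11*(-⅑) = -11/9 ≈ -1.2222)
D = -26/9 (D = -9 - 5*(-11/9) = -9 + 55/9 = -26/9 ≈ -2.8889)
-574*D = -574*(-26/9) = 14924/9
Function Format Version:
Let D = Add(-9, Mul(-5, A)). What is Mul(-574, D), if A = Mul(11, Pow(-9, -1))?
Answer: Rational(14924, 9) ≈ 1658.2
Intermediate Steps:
A = Rational(-11, 9) (A = Mul(11, Rational(-1, 9)) = Rational(-11, 9) ≈ -1.2222)
D = Rational(-26, 9) (D = Add(-9, Mul(-5, Rational(-11, 9))) = Add(-9, Rational(55, 9)) = Rational(-26, 9) ≈ -2.8889)
Mul(-574, D) = Mul(-574, Rational(-26, 9)) = Rational(14924, 9)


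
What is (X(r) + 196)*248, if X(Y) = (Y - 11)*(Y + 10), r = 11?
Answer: 48608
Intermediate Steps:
X(Y) = (-11 + Y)*(10 + Y)
(X(r) + 196)*248 = ((-110 + 11**2 - 1*11) + 196)*248 = ((-110 + 121 - 11) + 196)*248 = (0 + 196)*248 = 196*248 = 48608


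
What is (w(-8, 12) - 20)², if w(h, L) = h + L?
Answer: 256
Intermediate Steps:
w(h, L) = L + h
(w(-8, 12) - 20)² = ((12 - 8) - 20)² = (4 - 20)² = (-16)² = 256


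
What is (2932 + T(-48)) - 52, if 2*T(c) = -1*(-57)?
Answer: 5817/2 ≈ 2908.5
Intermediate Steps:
T(c) = 57/2 (T(c) = (-1*(-57))/2 = (½)*57 = 57/2)
(2932 + T(-48)) - 52 = (2932 + 57/2) - 52 = 5921/2 - 52 = 5817/2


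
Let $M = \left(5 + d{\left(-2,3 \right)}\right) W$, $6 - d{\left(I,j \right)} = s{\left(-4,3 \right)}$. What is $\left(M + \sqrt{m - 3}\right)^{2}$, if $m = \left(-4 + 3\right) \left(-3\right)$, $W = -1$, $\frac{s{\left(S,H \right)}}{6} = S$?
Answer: $1225$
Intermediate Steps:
$s{\left(S,H \right)} = 6 S$
$d{\left(I,j \right)} = 30$ ($d{\left(I,j \right)} = 6 - 6 \left(-4\right) = 6 - -24 = 6 + 24 = 30$)
$M = -35$ ($M = \left(5 + 30\right) \left(-1\right) = 35 \left(-1\right) = -35$)
$m = 3$ ($m = \left(-1\right) \left(-3\right) = 3$)
$\left(M + \sqrt{m - 3}\right)^{2} = \left(-35 + \sqrt{3 - 3}\right)^{2} = \left(-35 + \sqrt{0}\right)^{2} = \left(-35 + 0\right)^{2} = \left(-35\right)^{2} = 1225$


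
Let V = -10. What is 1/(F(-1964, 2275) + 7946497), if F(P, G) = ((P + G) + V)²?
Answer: 1/8037098 ≈ 1.2442e-7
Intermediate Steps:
F(P, G) = (-10 + G + P)² (F(P, G) = ((P + G) - 10)² = ((G + P) - 10)² = (-10 + G + P)²)
1/(F(-1964, 2275) + 7946497) = 1/((-10 + 2275 - 1964)² + 7946497) = 1/(301² + 7946497) = 1/(90601 + 7946497) = 1/8037098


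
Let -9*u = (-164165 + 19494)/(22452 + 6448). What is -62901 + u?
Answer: -16360405429/260100 ≈ -62900.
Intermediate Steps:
u = 144671/260100 (u = -(-164165 + 19494)/(9*(22452 + 6448)) = -(-144671)/(9*28900) = -1/9*(-144671/28900) = 144671/260100 ≈ 0.55621)
-62901 + u = -62901 + 144671/260100 = -16360405429/260100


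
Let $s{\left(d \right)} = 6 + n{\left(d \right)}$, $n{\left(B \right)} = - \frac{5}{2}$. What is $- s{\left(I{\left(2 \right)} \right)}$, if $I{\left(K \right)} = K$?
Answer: $- \frac{7}{2} \approx -3.5$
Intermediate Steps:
$n{\left(B \right)} = - \frac{5}{2}$ ($n{\left(B \right)} = \left(-5\right) \frac{1}{2} = - \frac{5}{2}$)
$s{\left(d \right)} = \frac{7}{2}$ ($s{\left(d \right)} = 6 - \frac{5}{2} = \frac{7}{2}$)
$- s{\left(I{\left(2 \right)} \right)} = \left(-1\right) \frac{7}{2} = - \frac{7}{2}$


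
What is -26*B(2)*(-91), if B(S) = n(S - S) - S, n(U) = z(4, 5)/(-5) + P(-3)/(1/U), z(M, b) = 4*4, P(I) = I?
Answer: -61516/5 ≈ -12303.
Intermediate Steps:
z(M, b) = 16
n(U) = -16/5 - 3*U (n(U) = 16/(-5) - 3*U = 16*(-⅕) - 3*U = -16/5 - 3*U)
B(S) = -16/5 - S (B(S) = (-16/5 - 3*(S - S)) - S = (-16/5 - 3*0) - S = (-16/5 + 0) - S = -16/5 - S)
-26*B(2)*(-91) = -26*(-16/5 - 1*2)*(-91) = -26*(-16/5 - 2)*(-91) = -26*(-26/5)*(-91) = (676/5)*(-91) = -61516/5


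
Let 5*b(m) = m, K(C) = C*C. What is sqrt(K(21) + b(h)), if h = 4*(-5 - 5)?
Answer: sqrt(433) ≈ 20.809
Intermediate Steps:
K(C) = C**2
h = -40 (h = 4*(-10) = -40)
b(m) = m/5
sqrt(K(21) + b(h)) = sqrt(21**2 + (1/5)*(-40)) = sqrt(441 - 8) = sqrt(433)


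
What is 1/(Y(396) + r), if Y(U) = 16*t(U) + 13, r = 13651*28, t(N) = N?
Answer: 1/388577 ≈ 2.5735e-6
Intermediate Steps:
r = 382228
Y(U) = 13 + 16*U (Y(U) = 16*U + 13 = 13 + 16*U)
1/(Y(396) + r) = 1/((13 + 16*396) + 382228) = 1/((13 + 6336) + 382228) = 1/(6349 + 382228) = 1/388577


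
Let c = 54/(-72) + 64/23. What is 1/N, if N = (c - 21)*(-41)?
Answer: 92/71545 ≈ 0.0012859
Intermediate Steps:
c = 187/92 (c = 54*(-1/72) + 64*(1/23) = -¾ + 64/23 = 187/92 ≈ 2.0326)
N = 71545/92 (N = (187/92 - 21)*(-41) = -1745/92*(-41) = 71545/92 ≈ 777.66)
1/N = 1/(71545/92) = 92/71545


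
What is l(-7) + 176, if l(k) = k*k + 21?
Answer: 246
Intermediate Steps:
l(k) = 21 + k² (l(k) = k² + 21 = 21 + k²)
l(-7) + 176 = (21 + (-7)²) + 176 = (21 + 49) + 176 = 70 + 176 = 246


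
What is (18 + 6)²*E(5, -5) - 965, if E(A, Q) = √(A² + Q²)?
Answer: -965 + 2880*√2 ≈ 3107.9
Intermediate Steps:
(18 + 6)²*E(5, -5) - 965 = (18 + 6)²*√(5² + (-5)²) - 965 = 24²*√(25 + 25) - 965 = 576*√50 - 965 = 576*(5*√2) - 965 = 2880*√2 - 965 = -965 + 2880*√2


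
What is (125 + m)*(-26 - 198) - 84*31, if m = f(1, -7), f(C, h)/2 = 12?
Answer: -35980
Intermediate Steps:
f(C, h) = 24 (f(C, h) = 2*12 = 24)
m = 24
(125 + m)*(-26 - 198) - 84*31 = (125 + 24)*(-26 - 198) - 84*31 = 149*(-224) - 2604 = -33376 - 2604 = -35980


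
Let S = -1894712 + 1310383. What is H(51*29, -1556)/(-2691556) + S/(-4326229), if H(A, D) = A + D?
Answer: 224726763651/1663469660332 ≈ 0.13510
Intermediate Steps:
S = -584329
H(51*29, -1556)/(-2691556) + S/(-4326229) = (51*29 - 1556)/(-2691556) - 584329/(-4326229) = (1479 - 1556)*(-1/2691556) - 584329*(-1/4326229) = -77*(-1/2691556) + 584329/4326229 = 11/384508 + 584329/4326229 = 224726763651/1663469660332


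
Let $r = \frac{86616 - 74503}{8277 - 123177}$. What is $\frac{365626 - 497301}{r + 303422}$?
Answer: $- \frac{15129457500}{34863175687} \approx -0.43397$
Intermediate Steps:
$r = - \frac{12113}{114900}$ ($r = \frac{12113}{-114900} = 12113 \left(- \frac{1}{114900}\right) = - \frac{12113}{114900} \approx -0.10542$)
$\frac{365626 - 497301}{r + 303422} = \frac{365626 - 497301}{- \frac{12113}{114900} + 303422} = - \frac{131675}{\frac{34863175687}{114900}} = \left(-131675\right) \frac{114900}{34863175687} = - \frac{15129457500}{34863175687}$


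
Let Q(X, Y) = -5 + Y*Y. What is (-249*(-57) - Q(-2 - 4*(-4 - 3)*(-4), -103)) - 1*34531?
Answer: -30942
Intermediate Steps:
Q(X, Y) = -5 + Y²
(-249*(-57) - Q(-2 - 4*(-4 - 3)*(-4), -103)) - 1*34531 = (-249*(-57) - (-5 + (-103)²)) - 1*34531 = (14193 - (-5 + 10609)) - 34531 = (14193 - 1*10604) - 34531 = (14193 - 10604) - 34531 = 3589 - 34531 = -30942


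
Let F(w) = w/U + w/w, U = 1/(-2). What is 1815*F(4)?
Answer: -12705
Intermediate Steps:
U = -½ ≈ -0.50000
F(w) = 1 - 2*w (F(w) = w/(-½) + w/w = w*(-2) + 1 = -2*w + 1 = 1 - 2*w)
1815*F(4) = 1815*(1 - 2*4) = 1815*(1 - 8) = 1815*(-7) = -12705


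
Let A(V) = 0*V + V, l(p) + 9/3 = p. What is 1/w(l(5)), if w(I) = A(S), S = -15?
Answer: -1/15 ≈ -0.066667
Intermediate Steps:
l(p) = -3 + p
A(V) = V (A(V) = 0 + V = V)
w(I) = -15
1/w(l(5)) = 1/(-15) = -1/15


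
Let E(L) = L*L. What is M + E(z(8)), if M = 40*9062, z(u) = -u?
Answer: 362544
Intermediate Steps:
E(L) = L²
M = 362480
M + E(z(8)) = 362480 + (-1*8)² = 362480 + (-8)² = 362480 + 64 = 362544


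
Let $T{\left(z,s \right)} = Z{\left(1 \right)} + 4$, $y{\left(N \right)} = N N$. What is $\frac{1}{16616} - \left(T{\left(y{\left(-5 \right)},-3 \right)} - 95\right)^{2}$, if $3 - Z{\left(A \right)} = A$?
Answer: $- \frac{131615335}{16616} \approx -7921.0$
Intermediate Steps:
$y{\left(N \right)} = N^{2}$
$Z{\left(A \right)} = 3 - A$
$T{\left(z,s \right)} = 6$ ($T{\left(z,s \right)} = \left(3 - 1\right) + 4 = 2 + 4 = 6$)
$\frac{1}{16616} - \left(T{\left(y{\left(-5 \right)},-3 \right)} - 95\right)^{2} = \frac{1}{16616} - \left(6 - 95\right)^{2} = \frac{1}{16616} - \left(-89\right)^{2} = \frac{1}{16616} - 7921 = - \frac{131615335}{16616}$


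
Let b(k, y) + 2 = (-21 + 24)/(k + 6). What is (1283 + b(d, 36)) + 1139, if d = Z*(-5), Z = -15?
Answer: 65341/27 ≈ 2420.0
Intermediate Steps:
d = 75 (d = -15*(-5) = 75)
b(k, y) = -2 + 3/(6 + k) (b(k, y) = -2 + (-21 + 24)/(k + 6) = -2 + 3/(6 + k))
(1283 + b(d, 36)) + 1139 = (1283 + (-9 - 2*75)/(6 + 75)) + 1139 = (1283 + (-9 - 150)/81) + 1139 = (1283 + (1/81)*(-159)) + 1139 = (1283 - 53/27) + 1139 = 34588/27 + 1139 = 65341/27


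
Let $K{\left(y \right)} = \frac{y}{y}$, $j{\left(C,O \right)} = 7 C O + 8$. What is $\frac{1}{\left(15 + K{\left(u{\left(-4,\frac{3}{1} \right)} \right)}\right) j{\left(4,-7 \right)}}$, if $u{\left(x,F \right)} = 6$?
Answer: $- \frac{1}{3008} \approx -0.00033245$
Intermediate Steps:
$j{\left(C,O \right)} = 8 + 7 C O$ ($j{\left(C,O \right)} = 7 C O + 8 = 8 + 7 C O$)
$K{\left(y \right)} = 1$
$\frac{1}{\left(15 + K{\left(u{\left(-4,\frac{3}{1} \right)} \right)}\right) j{\left(4,-7 \right)}} = \frac{1}{\left(15 + 1\right) \left(8 + 7 \cdot 4 \left(-7\right)\right)} = \frac{1}{16 \left(8 - 196\right)} = \frac{1}{16 \left(-188\right)} = \frac{1}{-3008} = - \frac{1}{3008}$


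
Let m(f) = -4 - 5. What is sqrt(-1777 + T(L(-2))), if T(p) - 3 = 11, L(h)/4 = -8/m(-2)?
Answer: I*sqrt(1763) ≈ 41.988*I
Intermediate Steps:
m(f) = -9
L(h) = 32/9 (L(h) = 4*(-8/(-9)) = 4*(-8*(-1/9)) = 4*(8/9) = 32/9)
T(p) = 14 (T(p) = 3 + 11 = 14)
sqrt(-1777 + T(L(-2))) = sqrt(-1777 + 14) = sqrt(-1763) = I*sqrt(1763)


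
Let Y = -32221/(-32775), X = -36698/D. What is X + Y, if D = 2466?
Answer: -187219994/13470525 ≈ -13.898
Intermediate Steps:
X = -18349/1233 (X = -36698/2466 = -36698*1/2466 = -18349/1233 ≈ -14.882)
Y = 32221/32775 (Y = -32221*(-1/32775) = 32221/32775 ≈ 0.98310)
X + Y = -18349/1233 + 32221/32775 = -187219994/13470525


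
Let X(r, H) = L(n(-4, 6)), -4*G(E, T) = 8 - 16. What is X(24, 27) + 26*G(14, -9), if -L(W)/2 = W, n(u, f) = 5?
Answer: 42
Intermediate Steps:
G(E, T) = 2 (G(E, T) = -(8 - 16)/4 = -¼*(-8) = 2)
L(W) = -2*W
X(r, H) = -10 (X(r, H) = -2*5 = -10)
X(24, 27) + 26*G(14, -9) = -10 + 26*2 = -10 + 52 = 42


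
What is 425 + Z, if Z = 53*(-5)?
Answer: 160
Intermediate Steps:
Z = -265
425 + Z = 425 - 265 = 160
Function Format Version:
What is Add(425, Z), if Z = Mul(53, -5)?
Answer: 160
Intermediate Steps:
Z = -265
Add(425, Z) = Add(425, -265) = 160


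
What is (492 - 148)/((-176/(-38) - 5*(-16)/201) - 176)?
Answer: -164217/81617 ≈ -2.0120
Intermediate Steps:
(492 - 148)/((-176/(-38) - 5*(-16)/201) - 176) = 344/((-176*(-1/38) + 80*(1/201)) - 176) = 344/((88/19 + 80/201) - 176) = 344/(19208/3819 - 176) = 344/(-652936/3819) = 344*(-3819/652936) = -164217/81617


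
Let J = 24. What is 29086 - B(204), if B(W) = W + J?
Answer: 28858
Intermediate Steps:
B(W) = 24 + W (B(W) = W + 24 = 24 + W)
29086 - B(204) = 29086 - (24 + 204) = 29086 - 1*228 = 29086 - 228 = 28858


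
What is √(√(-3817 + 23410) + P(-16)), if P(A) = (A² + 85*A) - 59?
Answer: √(-1163 + 3*√2177) ≈ 31.985*I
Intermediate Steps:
P(A) = -59 + A² + 85*A
√(√(-3817 + 23410) + P(-16)) = √(√(-3817 + 23410) + (-59 + (-16)² + 85*(-16))) = √(√19593 + (-59 + 256 - 1360)) = √(3*√2177 - 1163) = √(-1163 + 3*√2177)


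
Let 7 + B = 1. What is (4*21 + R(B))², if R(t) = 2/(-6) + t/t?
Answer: 64516/9 ≈ 7168.4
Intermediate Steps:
B = -6 (B = -7 + 1 = -6)
R(t) = ⅔ (R(t) = 2*(-⅙) + 1 = -⅓ + 1 = ⅔)
(4*21 + R(B))² = (4*21 + ⅔)² = (84 + ⅔)² = (254/3)² = 64516/9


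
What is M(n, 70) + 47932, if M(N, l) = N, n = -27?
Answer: 47905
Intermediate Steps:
M(n, 70) + 47932 = -27 + 47932 = 47905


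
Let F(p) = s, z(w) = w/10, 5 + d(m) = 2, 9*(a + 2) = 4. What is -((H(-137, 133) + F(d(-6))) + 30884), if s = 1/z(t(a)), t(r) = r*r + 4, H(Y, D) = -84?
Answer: -1601681/52 ≈ -30802.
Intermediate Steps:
a = -14/9 (a = -2 + (1/9)*4 = -2 + 4/9 = -14/9 ≈ -1.5556)
t(r) = 4 + r**2 (t(r) = r**2 + 4 = 4 + r**2)
d(m) = -3 (d(m) = -5 + 2 = -3)
z(w) = w/10 (z(w) = w*(1/10) = w/10)
s = 81/52 (s = 1/((4 + (-14/9)**2)/10) = 1/((4 + 196/81)/10) = 1/((1/10)*(520/81)) = 1/(52/81) = 81/52 ≈ 1.5577)
F(p) = 81/52
-((H(-137, 133) + F(d(-6))) + 30884) = -((-84 + 81/52) + 30884) = -(-4287/52 + 30884) = -1*1601681/52 = -1601681/52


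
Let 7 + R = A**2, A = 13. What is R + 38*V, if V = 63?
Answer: 2556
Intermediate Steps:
R = 162 (R = -7 + 13**2 = -7 + 169 = 162)
R + 38*V = 162 + 38*63 = 162 + 2394 = 2556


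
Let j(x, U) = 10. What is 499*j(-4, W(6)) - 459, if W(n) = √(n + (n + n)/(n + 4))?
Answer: 4531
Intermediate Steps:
W(n) = √(n + 2*n/(4 + n)) (W(n) = √(n + (2*n)/(4 + n)) = √(n + 2*n/(4 + n)))
499*j(-4, W(6)) - 459 = 499*10 - 459 = 4990 - 459 = 4531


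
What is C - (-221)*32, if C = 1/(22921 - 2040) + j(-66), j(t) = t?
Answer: 146292287/20881 ≈ 7006.0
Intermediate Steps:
C = -1378145/20881 (C = 1/(22921 - 2040) - 66 = 1/20881 - 66 = -1378145/20881 ≈ -66.000)
C - (-221)*32 = -1378145/20881 - (-221)*32 = -1378145/20881 - 1*(-7072) = -1378145/20881 + 7072 = 146292287/20881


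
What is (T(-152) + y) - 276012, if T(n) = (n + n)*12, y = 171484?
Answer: -108176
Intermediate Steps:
T(n) = 24*n (T(n) = (2*n)*12 = 24*n)
(T(-152) + y) - 276012 = (24*(-152) + 171484) - 276012 = (-3648 + 171484) - 276012 = 167836 - 276012 = -108176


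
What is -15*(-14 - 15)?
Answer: 435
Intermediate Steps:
-15*(-14 - 15) = -15*(-29) = 435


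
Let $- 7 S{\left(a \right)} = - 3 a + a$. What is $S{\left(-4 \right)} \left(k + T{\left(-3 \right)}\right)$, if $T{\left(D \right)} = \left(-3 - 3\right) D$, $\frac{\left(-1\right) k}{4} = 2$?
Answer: $- \frac{80}{7} \approx -11.429$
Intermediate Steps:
$k = -8$ ($k = \left(-4\right) 2 = -8$)
$S{\left(a \right)} = \frac{2 a}{7}$ ($S{\left(a \right)} = - \frac{- 3 a + a}{7} = - \frac{\left(-2\right) a}{7} = \frac{2 a}{7}$)
$T{\left(D \right)} = - 6 D$
$S{\left(-4 \right)} \left(k + T{\left(-3 \right)}\right) = \frac{2}{7} \left(-4\right) \left(-8 - -18\right) = - \frac{8 \left(-8 + 18\right)}{7} = \left(- \frac{8}{7}\right) 10 = - \frac{80}{7}$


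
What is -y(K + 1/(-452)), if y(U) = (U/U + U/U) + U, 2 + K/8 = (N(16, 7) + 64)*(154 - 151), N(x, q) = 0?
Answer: -687943/452 ≈ -1522.0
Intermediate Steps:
K = 1520 (K = -16 + 8*((0 + 64)*(154 - 151)) = -16 + 8*(64*3) = -16 + 8*192 = -16 + 1536 = 1520)
y(U) = 2 + U (y(U) = (1 + 1) + U = 2 + U)
-y(K + 1/(-452)) = -(2 + (1520 + 1/(-452))) = -(2 + (1520 - 1/452)) = -(2 + 687039/452) = -1*687943/452 = -687943/452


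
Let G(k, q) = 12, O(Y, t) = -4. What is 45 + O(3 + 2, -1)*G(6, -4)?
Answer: -3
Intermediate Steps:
45 + O(3 + 2, -1)*G(6, -4) = 45 - 4*12 = 45 - 48 = -3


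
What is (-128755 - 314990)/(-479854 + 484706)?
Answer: -443745/4852 ≈ -91.456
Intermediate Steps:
(-128755 - 314990)/(-479854 + 484706) = -443745/4852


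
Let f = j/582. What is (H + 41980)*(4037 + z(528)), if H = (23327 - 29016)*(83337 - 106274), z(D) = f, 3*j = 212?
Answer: 51115873910579/97 ≈ 5.2697e+11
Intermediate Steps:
j = 212/3 (j = (⅓)*212 = 212/3 ≈ 70.667)
f = 106/873 (f = (212/3)/582 = (212/3)*(1/582) = 106/873 ≈ 0.12142)
z(D) = 106/873
H = 130488593 (H = -5689*(-22937) = 130488593)
(H + 41980)*(4037 + z(528)) = (130488593 + 41980)*(4037 + 106/873) = 130530573*(3524407/873) = 51115873910579/97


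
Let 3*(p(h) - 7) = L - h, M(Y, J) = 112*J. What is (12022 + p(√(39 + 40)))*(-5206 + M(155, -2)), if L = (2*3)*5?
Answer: -65371770 + 1810*√79 ≈ -6.5356e+7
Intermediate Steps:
L = 30 (L = 6*5 = 30)
p(h) = 17 - h/3 (p(h) = 7 + (30 - h)/3 = 7 + (10 - h/3) = 17 - h/3)
(12022 + p(√(39 + 40)))*(-5206 + M(155, -2)) = (12022 + (17 - √(39 + 40)/3))*(-5206 + 112*(-2)) = (12022 + (17 - √79/3))*(-5206 - 224) = (12039 - √79/3)*(-5430) = -65371770 + 1810*√79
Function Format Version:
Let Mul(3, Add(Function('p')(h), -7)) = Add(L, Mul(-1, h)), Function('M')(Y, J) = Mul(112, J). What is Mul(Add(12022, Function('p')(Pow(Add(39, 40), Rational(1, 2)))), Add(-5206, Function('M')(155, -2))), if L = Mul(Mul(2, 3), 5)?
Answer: Add(-65371770, Mul(1810, Pow(79, Rational(1, 2)))) ≈ -6.5356e+7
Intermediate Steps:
L = 30 (L = Mul(6, 5) = 30)
Function('p')(h) = Add(17, Mul(Rational(-1, 3), h)) (Function('p')(h) = Add(7, Mul(Rational(1, 3), Add(30, Mul(-1, h)))) = Add(7, Add(10, Mul(Rational(-1, 3), h))) = Add(17, Mul(Rational(-1, 3), h)))
Mul(Add(12022, Function('p')(Pow(Add(39, 40), Rational(1, 2)))), Add(-5206, Function('M')(155, -2))) = Mul(Add(12022, Add(17, Mul(Rational(-1, 3), Pow(Add(39, 40), Rational(1, 2))))), Add(-5206, Mul(112, -2))) = Mul(Add(12022, Add(17, Mul(Rational(-1, 3), Pow(79, Rational(1, 2))))), Add(-5206, -224)) = Mul(Add(12039, Mul(Rational(-1, 3), Pow(79, Rational(1, 2)))), -5430) = Add(-65371770, Mul(1810, Pow(79, Rational(1, 2))))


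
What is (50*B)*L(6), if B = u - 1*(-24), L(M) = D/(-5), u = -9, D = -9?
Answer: 1350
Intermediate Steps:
L(M) = 9/5 (L(M) = -9/(-5) = -9*(-⅕) = 9/5)
B = 15 (B = -9 - 1*(-24) = -9 + 24 = 15)
(50*B)*L(6) = (50*15)*(9/5) = 750*(9/5) = 1350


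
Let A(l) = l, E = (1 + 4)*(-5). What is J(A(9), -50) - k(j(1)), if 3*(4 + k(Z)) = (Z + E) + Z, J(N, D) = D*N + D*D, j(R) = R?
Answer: 6185/3 ≈ 2061.7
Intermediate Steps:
E = -25 (E = 5*(-5) = -25)
J(N, D) = D**2 + D*N (J(N, D) = D*N + D**2 = D**2 + D*N)
k(Z) = -37/3 + 2*Z/3 (k(Z) = -4 + ((Z - 25) + Z)/3 = -4 + ((-25 + Z) + Z)/3 = -4 + (-25 + 2*Z)/3 = -4 + (-25/3 + 2*Z/3) = -37/3 + 2*Z/3)
J(A(9), -50) - k(j(1)) = -50*(-50 + 9) - (-37/3 + (2/3)*1) = -50*(-41) - (-37/3 + 2/3) = 2050 - 1*(-35/3) = 2050 + 35/3 = 6185/3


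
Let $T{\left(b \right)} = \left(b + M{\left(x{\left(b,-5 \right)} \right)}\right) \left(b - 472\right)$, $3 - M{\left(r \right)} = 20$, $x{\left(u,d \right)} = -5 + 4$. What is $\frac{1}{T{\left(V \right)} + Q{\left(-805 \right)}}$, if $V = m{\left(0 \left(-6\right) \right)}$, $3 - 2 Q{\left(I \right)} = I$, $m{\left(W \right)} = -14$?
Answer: $\frac{1}{15470} \approx 6.4641 \cdot 10^{-5}$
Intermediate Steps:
$x{\left(u,d \right)} = -1$
$Q{\left(I \right)} = \frac{3}{2} - \frac{I}{2}$
$M{\left(r \right)} = -17$ ($M{\left(r \right)} = 3 - 20 = -17$)
$V = -14$
$T{\left(b \right)} = \left(-472 + b\right) \left(-17 + b\right)$ ($T{\left(b \right)} = \left(b - 17\right) \left(b - 472\right) = \left(-17 + b\right) \left(-472 + b\right) = \left(-472 + b\right) \left(-17 + b\right)$)
$\frac{1}{T{\left(V \right)} + Q{\left(-805 \right)}} = \frac{1}{\left(8024 + \left(-14\right)^{2} - -6846\right) + \left(\frac{3}{2} - - \frac{805}{2}\right)} = \frac{1}{\left(8024 + 196 + 6846\right) + \left(\frac{3}{2} + \frac{805}{2}\right)} = \frac{1}{15066 + 404} = \frac{1}{15470}$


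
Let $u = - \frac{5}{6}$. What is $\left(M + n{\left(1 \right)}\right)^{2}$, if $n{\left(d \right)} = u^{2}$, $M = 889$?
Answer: $\frac{1025856841}{1296} \approx 7.9156 \cdot 10^{5}$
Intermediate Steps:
$u = - \frac{5}{6}$ ($u = \left(-5\right) \frac{1}{6} = - \frac{5}{6} \approx -0.83333$)
$n{\left(d \right)} = \frac{25}{36}$ ($n{\left(d \right)} = \left(- \frac{5}{6}\right)^{2} = \frac{25}{36}$)
$\left(M + n{\left(1 \right)}\right)^{2} = \left(889 + \frac{25}{36}\right)^{2} = \left(\frac{32029}{36}\right)^{2} = \frac{1025856841}{1296}$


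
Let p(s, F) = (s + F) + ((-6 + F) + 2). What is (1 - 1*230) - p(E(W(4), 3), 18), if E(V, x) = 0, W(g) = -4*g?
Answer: -261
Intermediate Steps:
p(s, F) = -4 + s + 2*F (p(s, F) = (F + s) + (-4 + F) = -4 + s + 2*F)
(1 - 1*230) - p(E(W(4), 3), 18) = (1 - 1*230) - (-4 + 0 + 2*18) = (1 - 230) - (-4 + 0 + 36) = -229 - 1*32 = -229 - 32 = -261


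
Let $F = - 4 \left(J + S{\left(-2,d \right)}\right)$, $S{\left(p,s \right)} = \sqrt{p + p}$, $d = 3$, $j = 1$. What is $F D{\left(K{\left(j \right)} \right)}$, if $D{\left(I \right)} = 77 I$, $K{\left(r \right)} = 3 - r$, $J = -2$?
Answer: $1232 - 1232 i \approx 1232.0 - 1232.0 i$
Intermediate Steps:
$S{\left(p,s \right)} = \sqrt{2} \sqrt{p}$ ($S{\left(p,s \right)} = \sqrt{2 p} = \sqrt{2} \sqrt{p}$)
$F = 8 - 8 i$ ($F = - 4 \left(-2 + \sqrt{2} \sqrt{-2}\right) = - 4 \left(-2 + \sqrt{2} i \sqrt{2}\right) = - 4 \left(-2 + 2 i\right) = 8 - 8 i \approx 8.0 - 8.0 i$)
$F D{\left(K{\left(j \right)} \right)} = \left(8 - 8 i\right) 77 \left(3 - 1\right) = \left(8 - 8 i\right) 77 \cdot 2 = \left(8 - 8 i\right) 154 = 1232 - 1232 i$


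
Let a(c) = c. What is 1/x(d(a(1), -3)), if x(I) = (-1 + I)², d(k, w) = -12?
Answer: 1/169 ≈ 0.0059172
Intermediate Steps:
1/x(d(a(1), -3)) = 1/((-1 - 12)²) = 1/((-13)²) = 1/169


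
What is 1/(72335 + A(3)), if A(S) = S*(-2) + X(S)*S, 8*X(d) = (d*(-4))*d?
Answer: 2/144631 ≈ 1.3828e-5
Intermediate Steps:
X(d) = -d**2/2 (X(d) = ((d*(-4))*d)/8 = ((-4*d)*d)/8 = (-4*d**2)/8 = -d**2/2)
A(S) = -2*S - S**3/2 (A(S) = S*(-2) + (-S**2/2)*S = -2*S - S**3/2)
1/(72335 + A(3)) = 1/(72335 - 1/2*3*(4 + 3**2)) = 1/(72335 - 1/2*3*(4 + 9)) = 1/(72335 - 1/2*3*13) = 1/(72335 - 39/2) = 1/(144631/2) = 2/144631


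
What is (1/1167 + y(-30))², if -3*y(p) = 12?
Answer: 21780889/1361889 ≈ 15.993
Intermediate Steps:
y(p) = -4 (y(p) = -⅓*12 = -4)
(1/1167 + y(-30))² = (1/1167 - 4)² = (-4667/1167)² = 21780889/1361889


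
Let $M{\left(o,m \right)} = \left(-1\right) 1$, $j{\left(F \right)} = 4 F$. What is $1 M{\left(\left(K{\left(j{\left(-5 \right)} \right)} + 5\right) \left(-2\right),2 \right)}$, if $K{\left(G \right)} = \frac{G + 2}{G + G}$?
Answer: $-1$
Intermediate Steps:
$K{\left(G \right)} = \frac{2 + G}{2 G}$
$M{\left(o,m \right)} = -1$
$1 M{\left(\left(K{\left(j{\left(-5 \right)} \right)} + 5\right) \left(-2\right),2 \right)} = 1 \left(-1\right) = -1$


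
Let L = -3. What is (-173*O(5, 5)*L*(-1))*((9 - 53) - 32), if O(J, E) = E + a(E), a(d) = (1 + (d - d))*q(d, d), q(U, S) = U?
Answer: 394440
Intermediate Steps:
a(d) = d (a(d) = (1 + (d - d))*d = (1 + 0)*d = 1*d = d)
O(J, E) = 2*E (O(J, E) = E + E = 2*E)
(-173*O(5, 5)*L*(-1))*((9 - 53) - 32) = (-173*(2*5)*(-3)*(-1))*((9 - 53) - 32) = (-173*10*(-3)*(-1))*(-44 - 32) = -(-5190)*(-1)*(-76) = -173*30*(-76) = -5190*(-76) = 394440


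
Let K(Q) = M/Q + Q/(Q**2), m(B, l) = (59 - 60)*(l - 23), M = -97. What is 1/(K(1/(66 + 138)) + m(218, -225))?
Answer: -1/19336 ≈ -5.1717e-5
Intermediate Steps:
m(B, l) = 23 - l (m(B, l) = -(-23 + l) = 23 - l)
K(Q) = -96/Q (K(Q) = -97/Q + Q/(Q**2) = -97/Q + Q/Q**2 = -97/Q + 1/Q = -96/Q)
1/(K(1/(66 + 138)) + m(218, -225)) = 1/(-96/(1/(66 + 138)) + (23 - 1*(-225))) = 1/(-96/(1/204) + (23 + 225)) = 1/(-96/1/204 + 248) = 1/(-96*204 + 248) = 1/(-19584 + 248) = 1/(-19336) = -1/19336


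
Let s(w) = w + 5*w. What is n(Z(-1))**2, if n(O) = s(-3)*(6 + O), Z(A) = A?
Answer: 8100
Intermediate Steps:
s(w) = 6*w
n(O) = -108 - 18*O (n(O) = (6*(-3))*(6 + O) = -18*(6 + O) = -108 - 18*O)
n(Z(-1))**2 = (-108 - 18*(-1))**2 = (-108 + 18)**2 = (-90)**2 = 8100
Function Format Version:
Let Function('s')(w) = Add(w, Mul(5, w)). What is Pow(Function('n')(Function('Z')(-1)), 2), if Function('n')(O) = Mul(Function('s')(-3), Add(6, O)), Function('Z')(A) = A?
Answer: 8100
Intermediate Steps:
Function('s')(w) = Mul(6, w)
Function('n')(O) = Add(-108, Mul(-18, O)) (Function('n')(O) = Mul(Mul(6, -3), Add(6, O)) = Mul(-18, Add(6, O)) = Add(-108, Mul(-18, O)))
Pow(Function('n')(Function('Z')(-1)), 2) = Pow(Add(-108, Mul(-18, -1)), 2) = Pow(Add(-108, 18), 2) = Pow(-90, 2) = 8100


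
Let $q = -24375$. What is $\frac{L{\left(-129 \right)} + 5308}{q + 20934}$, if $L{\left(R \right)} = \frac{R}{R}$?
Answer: $- \frac{5309}{3441} \approx -1.5429$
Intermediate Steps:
$L{\left(R \right)} = 1$
$\frac{L{\left(-129 \right)} + 5308}{q + 20934} = \frac{1 + 5308}{-24375 + 20934} = \frac{5309}{-3441} = 5309 \left(- \frac{1}{3441}\right) = - \frac{5309}{3441}$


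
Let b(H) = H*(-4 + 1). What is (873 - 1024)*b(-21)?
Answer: -9513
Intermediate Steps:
b(H) = -3*H (b(H) = H*(-3) = -3*H)
(873 - 1024)*b(-21) = (873 - 1024)*(-3*(-21)) = -151*63 = -9513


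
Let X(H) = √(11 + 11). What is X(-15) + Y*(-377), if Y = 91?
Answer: -34307 + √22 ≈ -34302.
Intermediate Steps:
X(H) = √22
X(-15) + Y*(-377) = √22 + 91*(-377) = √22 - 34307 = -34307 + √22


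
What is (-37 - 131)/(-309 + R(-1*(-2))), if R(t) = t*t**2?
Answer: 24/43 ≈ 0.55814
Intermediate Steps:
R(t) = t**3
(-37 - 131)/(-309 + R(-1*(-2))) = (-37 - 131)/(-309 + (-1*(-2))**3) = -168/(-309 + 2**3) = -168/(-309 + 8) = -168/(-301) = -168*(-1/301) = 24/43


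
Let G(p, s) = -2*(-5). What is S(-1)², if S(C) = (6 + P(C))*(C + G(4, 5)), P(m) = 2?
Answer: 5184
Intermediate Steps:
G(p, s) = 10
S(C) = 80 + 8*C (S(C) = (6 + 2)*(C + 10) = 8*(10 + C) = 80 + 8*C)
S(-1)² = (80 + 8*(-1))² = (80 - 8)² = 72² = 5184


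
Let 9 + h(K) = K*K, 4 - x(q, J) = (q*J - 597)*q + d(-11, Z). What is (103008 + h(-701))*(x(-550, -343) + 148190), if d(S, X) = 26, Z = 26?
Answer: 61566357819200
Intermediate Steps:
x(q, J) = -22 - q*(-597 + J*q) (x(q, J) = 4 - ((q*J - 597)*q + 26) = 4 - ((J*q - 597)*q + 26) = 4 - ((-597 + J*q)*q + 26) = 4 - (q*(-597 + J*q) + 26) = 4 - (26 + q*(-597 + J*q)) = 4 + (-26 - q*(-597 + J*q)) = -22 - q*(-597 + J*q))
h(K) = -9 + K**2 (h(K) = -9 + K*K = -9 + K**2)
(103008 + h(-701))*(x(-550, -343) + 148190) = (103008 + (-9 + (-701)**2))*((-22 + 597*(-550) - 1*(-343)*(-550)**2) + 148190) = (103008 + (-9 + 491401))*((-22 - 328350 - 1*(-343)*302500) + 148190) = (103008 + 491392)*((-22 - 328350 + 103757500) + 148190) = 594400*(103429128 + 148190) = 594400*103577318 = 61566357819200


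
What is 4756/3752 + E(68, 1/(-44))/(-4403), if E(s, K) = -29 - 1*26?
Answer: 107893/84286 ≈ 1.2801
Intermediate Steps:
E(s, K) = -55 (E(s, K) = -29 - 26 = -55)
4756/3752 + E(68, 1/(-44))/(-4403) = 4756/3752 - 55/(-4403) = 4756*(1/3752) - 55*(-1/4403) = 1189/938 + 55/4403 = 107893/84286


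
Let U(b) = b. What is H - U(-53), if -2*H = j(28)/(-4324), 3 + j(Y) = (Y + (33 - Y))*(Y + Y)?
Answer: 460189/8648 ≈ 53.213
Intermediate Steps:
j(Y) = -3 + 66*Y (j(Y) = -3 + (Y + (33 - Y))*(Y + Y) = -3 + 33*(2*Y) = -3 + 66*Y)
H = 1845/8648 (H = -(-3 + 66*28)/(2*(-4324)) = -(-3 + 1848)*(-1)/(2*4324) = -1845*(-1)/(2*4324) = -½*(-1845/4324) = 1845/8648 ≈ 0.21334)
H - U(-53) = 1845/8648 - 1*(-53) = 1845/8648 + 53 = 460189/8648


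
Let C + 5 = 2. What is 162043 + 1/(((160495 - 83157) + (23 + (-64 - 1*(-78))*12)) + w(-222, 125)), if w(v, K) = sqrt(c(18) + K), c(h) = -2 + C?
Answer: 324666422981844/2003581907 - 2*sqrt(30)/6010745721 ≈ 1.6204e+5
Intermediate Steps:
C = -3 (C = -5 + 2 = -3)
c(h) = -5 (c(h) = -2 - 3 = -5)
w(v, K) = sqrt(-5 + K)
162043 + 1/(((160495 - 83157) + (23 + (-64 - 1*(-78))*12)) + w(-222, 125)) = 162043 + 1/(((160495 - 83157) + (23 + (-64 - 1*(-78))*12)) + sqrt(-5 + 125)) = 162043 + 1/((77338 + (23 + (-64 + 78)*12)) + sqrt(120)) = 162043 + 1/((77338 + (23 + 14*12)) + 2*sqrt(30)) = 162043 + 1/((77338 + (23 + 168)) + 2*sqrt(30)) = 162043 + 1/((77338 + 191) + 2*sqrt(30)) = 162043 + 1/(77529 + 2*sqrt(30))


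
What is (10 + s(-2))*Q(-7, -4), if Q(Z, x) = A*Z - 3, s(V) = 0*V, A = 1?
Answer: -100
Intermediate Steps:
s(V) = 0
Q(Z, x) = -3 + Z (Q(Z, x) = 1*Z - 3 = Z - 3 = -3 + Z)
(10 + s(-2))*Q(-7, -4) = (10 + 0)*(-3 - 7) = 10*(-10) = -100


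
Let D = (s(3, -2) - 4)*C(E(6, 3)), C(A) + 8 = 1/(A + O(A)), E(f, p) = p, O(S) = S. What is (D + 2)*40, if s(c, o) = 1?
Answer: 1020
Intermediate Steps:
C(A) = -8 + 1/(2*A) (C(A) = -8 + 1/(A + A) = -8 + 1/(2*A))
D = 47/2 (D = (1 - 4)*(-8 + (½)/3) = -3*(-8 + (½)*(⅓)) = -3*(-8 + ⅙) = -3*(-47/6) = 47/2 ≈ 23.500)
(D + 2)*40 = (47/2 + 2)*40 = (51/2)*40 = 1020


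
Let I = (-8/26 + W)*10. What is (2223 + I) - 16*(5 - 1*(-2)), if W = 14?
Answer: 29223/13 ≈ 2247.9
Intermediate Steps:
I = 1780/13 (I = (-8/26 + 14)*10 = (-8*1/26 + 14)*10 = (-4/13 + 14)*10 = (178/13)*10 = 1780/13 ≈ 136.92)
(2223 + I) - 16*(5 - 1*(-2)) = (2223 + 1780/13) - 16*(5 - 1*(-2)) = 30679/13 - 16*(5 + 2) = 30679/13 - 16*7 = 30679/13 - 112 = 29223/13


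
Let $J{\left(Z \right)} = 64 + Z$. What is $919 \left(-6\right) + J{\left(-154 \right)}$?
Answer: $-5604$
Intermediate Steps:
$919 \left(-6\right) + J{\left(-154 \right)} = 919 \left(-6\right) + \left(64 - 154\right) = -5514 - 90 = -5604$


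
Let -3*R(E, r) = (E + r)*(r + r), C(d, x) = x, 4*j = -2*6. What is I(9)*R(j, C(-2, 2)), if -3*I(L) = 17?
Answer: -68/9 ≈ -7.5556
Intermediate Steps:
j = -3 (j = (-2*6)/4 = (¼)*(-12) = -3)
I(L) = -17/3 (I(L) = -⅓*17 = -17/3)
R(E, r) = -2*r*(E + r)/3 (R(E, r) = -(E + r)*(r + r)/3 = -(E + r)*2*r/3 = -2*r*(E + r)/3)
I(9)*R(j, C(-2, 2)) = -(-34)*2*(-3 + 2)/9 = -(-34)*2*(-1)/9 = -17/3*4/3 = -68/9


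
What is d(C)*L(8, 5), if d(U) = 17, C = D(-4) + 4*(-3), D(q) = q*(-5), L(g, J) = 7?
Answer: 119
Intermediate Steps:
D(q) = -5*q
C = 8 (C = -5*(-4) + 4*(-3) = 20 - 12 = 8)
d(C)*L(8, 5) = 17*7 = 119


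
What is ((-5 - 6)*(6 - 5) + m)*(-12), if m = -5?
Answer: 192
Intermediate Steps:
((-5 - 6)*(6 - 5) + m)*(-12) = ((-5 - 6)*(6 - 5) - 5)*(-12) = (-11*1 - 5)*(-12) = (-11 - 5)*(-12) = -16*(-12) = 192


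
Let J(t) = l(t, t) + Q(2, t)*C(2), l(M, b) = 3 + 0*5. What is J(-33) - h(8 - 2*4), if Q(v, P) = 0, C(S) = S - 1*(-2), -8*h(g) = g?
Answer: 3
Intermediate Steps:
l(M, b) = 3 (l(M, b) = 3 + 0 = 3)
h(g) = -g/8
C(S) = 2 + S (C(S) = S + 2 = 2 + S)
J(t) = 3 (J(t) = 3 + 0*(2 + 2) = 3 + 0*4 = 3 + 0 = 3)
J(-33) - h(8 - 2*4) = 3 - (-1)*(8 - 2*4)/8 = 3 - (-1)*(8 - 8)/8 = 3 - (-1)*0/8 = 3 - 1*0 = 3 + 0 = 3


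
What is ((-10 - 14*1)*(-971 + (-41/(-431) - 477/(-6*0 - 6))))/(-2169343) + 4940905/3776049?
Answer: 4584863333297957/3530556095762817 ≈ 1.2986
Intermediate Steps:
((-10 - 14*1)*(-971 + (-41/(-431) - 477/(-6*0 - 6))))/(-2169343) + 4940905/3776049 = ((-10 - 14)*(-971 + (-41*(-1/431) - 477/(0 - 6))))*(-1/2169343) + 4940905*(1/3776049) = -24*(-971 + (41/431 - 477/(-6)))*(-1/2169343) + 4940905/3776049 = -24*(-971 + (41/431 - 477*(-⅙)))*(-1/2169343) + 4940905/3776049 = -24*(-971 + (41/431 + 159/2))*(-1/2169343) + 4940905/3776049 = -24*(-971 + 68611/862)*(-1/2169343) + 4940905/3776049 = -24*(-768391/862)*(-1/2169343) + 4940905/3776049 = (9220692/431)*(-1/2169343) + 4940905/3776049 = -9220692/934986833 + 4940905/3776049 = 4584863333297957/3530556095762817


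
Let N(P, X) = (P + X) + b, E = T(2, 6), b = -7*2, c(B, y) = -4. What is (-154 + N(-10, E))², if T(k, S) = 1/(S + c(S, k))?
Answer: 126025/4 ≈ 31506.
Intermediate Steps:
b = -14
T(k, S) = 1/(-4 + S) (T(k, S) = 1/(S - 4) = 1/(-4 + S))
E = ½ (E = 1/(-4 + 6) = 1/2 = ½ ≈ 0.50000)
N(P, X) = -14 + P + X (N(P, X) = (P + X) - 14 = -14 + P + X)
(-154 + N(-10, E))² = (-154 + (-14 - 10 + ½))² = (-154 - 47/2)² = (-355/2)² = 126025/4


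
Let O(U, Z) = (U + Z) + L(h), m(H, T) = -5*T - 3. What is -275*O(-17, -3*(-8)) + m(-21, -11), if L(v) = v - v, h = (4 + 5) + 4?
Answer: -1873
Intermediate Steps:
h = 13 (h = 9 + 4 = 13)
m(H, T) = -3 - 5*T
L(v) = 0
O(U, Z) = U + Z (O(U, Z) = (U + Z) + 0 = U + Z)
-275*O(-17, -3*(-8)) + m(-21, -11) = -275*(-17 - 3*(-8)) + (-3 - 5*(-11)) = -275*(-17 + 24) + (-3 + 55) = -275*7 + 52 = -1925 + 52 = -1873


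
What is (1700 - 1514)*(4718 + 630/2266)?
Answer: 994320474/1133 ≈ 8.7760e+5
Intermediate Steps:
(1700 - 1514)*(4718 + 630/2266) = 186*(4718 + 630*(1/2266)) = 186*(4718 + 315/1133) = 186*(5345809/1133) = 994320474/1133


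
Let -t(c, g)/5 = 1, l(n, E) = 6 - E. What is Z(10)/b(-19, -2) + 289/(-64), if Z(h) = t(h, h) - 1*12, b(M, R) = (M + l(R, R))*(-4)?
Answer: -3451/704 ≈ -4.9020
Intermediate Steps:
t(c, g) = -5 (t(c, g) = -5*1 = -5)
b(M, R) = -24 - 4*M + 4*R (b(M, R) = (M + (6 - R))*(-4) = (6 + M - R)*(-4) = -24 - 4*M + 4*R)
Z(h) = -17 (Z(h) = -5 - 1*12 = -5 - 12 = -17)
Z(10)/b(-19, -2) + 289/(-64) = -17/(-24 - 4*(-19) + 4*(-2)) + 289/(-64) = -17/(-24 + 76 - 8) + 289*(-1/64) = -17/44 - 289/64 = -3451/704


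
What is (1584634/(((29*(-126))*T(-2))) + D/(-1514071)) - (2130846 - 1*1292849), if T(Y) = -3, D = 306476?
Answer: -409001374133588/488154303 ≈ -8.3785e+5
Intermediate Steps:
(1584634/(((29*(-126))*T(-2))) + D/(-1514071)) - (2130846 - 1*1292849) = (1584634/(((29*(-126))*(-3))) + 306476/(-1514071)) - (2130846 - 1*1292849) = (1584634/((-3654*(-3))) + 306476*(-1/1514071)) - (2130846 - 1292849) = (1584634/10962 - 18028/89063) - 1*837997 = (1584634*(1/10962) - 18028/89063) - 837997 = (792317/5481 - 18028/89063) - 837997 = 70467317503/488154303 - 837997 = -409001374133588/488154303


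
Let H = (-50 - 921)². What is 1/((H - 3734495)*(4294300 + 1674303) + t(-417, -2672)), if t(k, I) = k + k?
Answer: -1/16662274440196 ≈ -6.0016e-14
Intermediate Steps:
t(k, I) = 2*k
H = 942841 (H = (-971)² = 942841)
1/((H - 3734495)*(4294300 + 1674303) + t(-417, -2672)) = 1/((942841 - 3734495)*(4294300 + 1674303) + 2*(-417)) = 1/(-2791654*5968603 - 834) = 1/(-16662274439362 - 834) = 1/(-16662274440196) = -1/16662274440196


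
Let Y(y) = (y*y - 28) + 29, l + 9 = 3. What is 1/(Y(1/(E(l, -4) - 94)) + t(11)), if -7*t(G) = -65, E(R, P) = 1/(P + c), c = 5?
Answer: 60543/622735 ≈ 0.097221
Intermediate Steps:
l = -6 (l = -9 + 3 = -6)
E(R, P) = 1/(5 + P) (E(R, P) = 1/(P + 5) = 1/(5 + P))
t(G) = 65/7 (t(G) = -1/7*(-65) = 65/7)
Y(y) = 1 + y**2 (Y(y) = (y**2 - 28) + 29 = (-28 + y**2) + 29 = 1 + y**2)
1/(Y(1/(E(l, -4) - 94)) + t(11)) = 1/((1 + (1/(1/(5 - 4) - 94))**2) + 65/7) = 1/((1 + (1/(1/1 - 94))**2) + 65/7) = 1/((1 + (1/(1 - 94))**2) + 65/7) = 1/((1 + (1/(-93))**2) + 65/7) = 1/((1 + (-1/93)**2) + 65/7) = 1/((1 + 1/8649) + 65/7) = 1/(8650/8649 + 65/7) = 1/(622735/60543) = 60543/622735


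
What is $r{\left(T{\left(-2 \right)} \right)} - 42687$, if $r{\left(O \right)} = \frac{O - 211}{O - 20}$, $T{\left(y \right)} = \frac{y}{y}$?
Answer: $- \frac{810843}{19} \approx -42676.0$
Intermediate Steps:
$T{\left(y \right)} = 1$
$r{\left(O \right)} = \frac{-211 + O}{-20 + O}$
$r{\left(T{\left(-2 \right)} \right)} - 42687 = \frac{-211 + 1}{-20 + 1} - 42687 = \frac{1}{-19} \left(-210\right) - 42687 = \left(- \frac{1}{19}\right) \left(-210\right) - 42687 = \frac{210}{19} - 42687 = - \frac{810843}{19}$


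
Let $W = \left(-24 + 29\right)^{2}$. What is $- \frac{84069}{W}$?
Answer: $- \frac{84069}{25} \approx -3362.8$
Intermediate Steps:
$W = 25$ ($W = 5^{2} = 25$)
$- \frac{84069}{W} = - \frac{84069}{25}$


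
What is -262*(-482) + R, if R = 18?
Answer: 126302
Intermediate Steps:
-262*(-482) + R = -262*(-482) + 18 = 126284 + 18 = 126302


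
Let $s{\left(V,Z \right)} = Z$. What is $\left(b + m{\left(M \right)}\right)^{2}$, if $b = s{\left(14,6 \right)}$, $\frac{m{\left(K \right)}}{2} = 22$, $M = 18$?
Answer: $2500$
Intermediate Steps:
$m{\left(K \right)} = 44$ ($m{\left(K \right)} = 2 \cdot 22 = 44$)
$b = 6$
$\left(b + m{\left(M \right)}\right)^{2} = \left(6 + 44\right)^{2} = 50^{2} = 2500$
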